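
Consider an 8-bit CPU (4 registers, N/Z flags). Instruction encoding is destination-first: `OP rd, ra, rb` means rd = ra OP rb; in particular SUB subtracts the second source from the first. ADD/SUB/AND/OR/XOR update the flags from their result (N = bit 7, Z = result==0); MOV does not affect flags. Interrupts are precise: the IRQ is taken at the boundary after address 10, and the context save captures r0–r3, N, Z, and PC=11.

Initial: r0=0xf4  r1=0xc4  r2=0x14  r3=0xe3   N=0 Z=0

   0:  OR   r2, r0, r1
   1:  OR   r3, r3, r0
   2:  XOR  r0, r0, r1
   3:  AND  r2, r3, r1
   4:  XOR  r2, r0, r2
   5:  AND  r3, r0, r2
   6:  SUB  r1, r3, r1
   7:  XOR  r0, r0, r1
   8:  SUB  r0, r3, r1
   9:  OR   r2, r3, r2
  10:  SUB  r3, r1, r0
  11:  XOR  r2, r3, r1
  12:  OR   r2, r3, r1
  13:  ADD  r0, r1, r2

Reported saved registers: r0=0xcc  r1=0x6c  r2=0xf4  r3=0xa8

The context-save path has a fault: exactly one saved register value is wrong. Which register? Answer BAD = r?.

after  0: r0=0xf4 r1=0xc4 r2=0xf4 r3=0xe3  N=1 Z=0
after  1: r0=0xf4 r1=0xc4 r2=0xf4 r3=0xf7  N=1 Z=0
after  2: r0=0x30 r1=0xc4 r2=0xf4 r3=0xf7  N=0 Z=0
after  3: r0=0x30 r1=0xc4 r2=0xc4 r3=0xf7  N=1 Z=0
after  4: r0=0x30 r1=0xc4 r2=0xf4 r3=0xf7  N=1 Z=0
after  5: r0=0x30 r1=0xc4 r2=0xf4 r3=0x30  N=0 Z=0
after  6: r0=0x30 r1=0x6c r2=0xf4 r3=0x30  N=0 Z=0
after  7: r0=0x5c r1=0x6c r2=0xf4 r3=0x30  N=0 Z=0
after  8: r0=0xc4 r1=0x6c r2=0xf4 r3=0x30  N=1 Z=0
after  9: r0=0xc4 r1=0x6c r2=0xf4 r3=0x30  N=1 Z=0
after 10: r0=0xc4 r1=0x6c r2=0xf4 r3=0xa8  N=1 Z=0
-- IRQ taken; context saved, return-PC = 11 --
mismatch: r0: reported 0xcc vs actual 0xc4

BAD = r0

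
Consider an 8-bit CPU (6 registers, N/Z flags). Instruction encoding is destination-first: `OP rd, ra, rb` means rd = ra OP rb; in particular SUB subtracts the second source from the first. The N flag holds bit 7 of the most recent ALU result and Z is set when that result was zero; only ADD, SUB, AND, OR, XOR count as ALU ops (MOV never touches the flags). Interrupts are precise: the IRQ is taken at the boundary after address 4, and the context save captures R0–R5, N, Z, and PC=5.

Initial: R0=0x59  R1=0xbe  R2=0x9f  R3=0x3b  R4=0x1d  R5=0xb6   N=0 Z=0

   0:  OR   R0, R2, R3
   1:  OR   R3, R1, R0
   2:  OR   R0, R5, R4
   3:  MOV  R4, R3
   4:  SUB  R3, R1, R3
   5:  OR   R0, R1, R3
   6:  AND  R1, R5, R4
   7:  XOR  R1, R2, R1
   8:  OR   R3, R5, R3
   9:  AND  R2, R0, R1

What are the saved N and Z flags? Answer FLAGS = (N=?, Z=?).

after  0: R0=0xbf R1=0xbe R2=0x9f R3=0x3b R4=0x1d R5=0xb6  N=1 Z=0
after  1: R0=0xbf R1=0xbe R2=0x9f R3=0xbf R4=0x1d R5=0xb6  N=1 Z=0
after  2: R0=0xbf R1=0xbe R2=0x9f R3=0xbf R4=0x1d R5=0xb6  N=1 Z=0
after  3: R0=0xbf R1=0xbe R2=0x9f R3=0xbf R4=0xbf R5=0xb6  N=1 Z=0
after  4: R0=0xbf R1=0xbe R2=0x9f R3=0xff R4=0xbf R5=0xb6  N=1 Z=0
-- IRQ taken; context saved, return-PC = 5 --

FLAGS = (N=1, Z=0)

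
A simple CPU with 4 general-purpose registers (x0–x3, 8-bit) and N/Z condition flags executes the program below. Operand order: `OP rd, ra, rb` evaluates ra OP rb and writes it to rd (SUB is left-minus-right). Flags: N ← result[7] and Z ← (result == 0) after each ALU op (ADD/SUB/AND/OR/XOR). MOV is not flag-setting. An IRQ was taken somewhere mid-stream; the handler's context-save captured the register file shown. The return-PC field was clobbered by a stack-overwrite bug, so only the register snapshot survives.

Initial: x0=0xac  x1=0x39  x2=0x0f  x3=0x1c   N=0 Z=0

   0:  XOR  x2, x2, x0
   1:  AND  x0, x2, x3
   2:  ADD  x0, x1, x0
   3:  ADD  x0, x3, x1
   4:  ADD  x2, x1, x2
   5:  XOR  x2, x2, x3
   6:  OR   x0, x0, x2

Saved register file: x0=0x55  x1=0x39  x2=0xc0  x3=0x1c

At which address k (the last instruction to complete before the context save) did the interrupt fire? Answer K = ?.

after  0: x0=0xac x1=0x39 x2=0xa3 x3=0x1c  N=1 Z=0
after  1: x0=0x00 x1=0x39 x2=0xa3 x3=0x1c  N=0 Z=1
after  2: x0=0x39 x1=0x39 x2=0xa3 x3=0x1c  N=0 Z=0
after  3: x0=0x55 x1=0x39 x2=0xa3 x3=0x1c  N=0 Z=0
after  4: x0=0x55 x1=0x39 x2=0xdc x3=0x1c  N=1 Z=0
after  5: x0=0x55 x1=0x39 x2=0xc0 x3=0x1c  N=1 Z=0
-- IRQ taken; context saved, return-PC = 6 --

K = 5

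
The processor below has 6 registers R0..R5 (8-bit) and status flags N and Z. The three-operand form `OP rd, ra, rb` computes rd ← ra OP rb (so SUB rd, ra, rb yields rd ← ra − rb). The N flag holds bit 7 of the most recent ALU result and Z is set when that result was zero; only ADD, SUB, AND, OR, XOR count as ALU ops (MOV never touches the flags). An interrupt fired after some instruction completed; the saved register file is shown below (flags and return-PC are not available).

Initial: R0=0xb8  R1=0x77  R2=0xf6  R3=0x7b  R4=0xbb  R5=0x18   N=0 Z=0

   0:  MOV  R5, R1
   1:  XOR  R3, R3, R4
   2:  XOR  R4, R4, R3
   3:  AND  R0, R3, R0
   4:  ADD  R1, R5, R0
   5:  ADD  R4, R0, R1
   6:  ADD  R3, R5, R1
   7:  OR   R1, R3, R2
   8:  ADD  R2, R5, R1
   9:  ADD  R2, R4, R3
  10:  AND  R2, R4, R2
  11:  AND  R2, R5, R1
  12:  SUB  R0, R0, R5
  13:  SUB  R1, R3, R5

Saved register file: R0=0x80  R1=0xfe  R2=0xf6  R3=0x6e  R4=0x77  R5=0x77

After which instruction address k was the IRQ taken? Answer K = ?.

after  0: R0=0xb8 R1=0x77 R2=0xf6 R3=0x7b R4=0xbb R5=0x77  N=0 Z=0
after  1: R0=0xb8 R1=0x77 R2=0xf6 R3=0xc0 R4=0xbb R5=0x77  N=1 Z=0
after  2: R0=0xb8 R1=0x77 R2=0xf6 R3=0xc0 R4=0x7b R5=0x77  N=0 Z=0
after  3: R0=0x80 R1=0x77 R2=0xf6 R3=0xc0 R4=0x7b R5=0x77  N=1 Z=0
after  4: R0=0x80 R1=0xf7 R2=0xf6 R3=0xc0 R4=0x7b R5=0x77  N=1 Z=0
after  5: R0=0x80 R1=0xf7 R2=0xf6 R3=0xc0 R4=0x77 R5=0x77  N=0 Z=0
after  6: R0=0x80 R1=0xf7 R2=0xf6 R3=0x6e R4=0x77 R5=0x77  N=0 Z=0
after  7: R0=0x80 R1=0xfe R2=0xf6 R3=0x6e R4=0x77 R5=0x77  N=1 Z=0
-- IRQ taken; context saved, return-PC = 8 --

K = 7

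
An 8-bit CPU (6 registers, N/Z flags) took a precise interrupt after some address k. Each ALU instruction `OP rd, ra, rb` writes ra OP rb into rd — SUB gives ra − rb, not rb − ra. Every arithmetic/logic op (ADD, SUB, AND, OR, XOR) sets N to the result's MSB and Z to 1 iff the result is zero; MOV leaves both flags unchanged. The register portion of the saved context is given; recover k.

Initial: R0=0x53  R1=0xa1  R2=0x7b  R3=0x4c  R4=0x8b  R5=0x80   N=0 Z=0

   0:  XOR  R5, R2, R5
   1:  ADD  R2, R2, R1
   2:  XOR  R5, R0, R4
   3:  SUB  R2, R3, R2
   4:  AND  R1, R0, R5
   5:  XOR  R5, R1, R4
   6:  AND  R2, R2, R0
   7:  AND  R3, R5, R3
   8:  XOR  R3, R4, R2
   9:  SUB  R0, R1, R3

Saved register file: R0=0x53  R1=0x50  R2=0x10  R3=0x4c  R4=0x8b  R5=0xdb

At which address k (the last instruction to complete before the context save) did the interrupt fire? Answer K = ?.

K = 6

after  0: R0=0x53 R1=0xa1 R2=0x7b R3=0x4c R4=0x8b R5=0xfb  N=1 Z=0
after  1: R0=0x53 R1=0xa1 R2=0x1c R3=0x4c R4=0x8b R5=0xfb  N=0 Z=0
after  2: R0=0x53 R1=0xa1 R2=0x1c R3=0x4c R4=0x8b R5=0xd8  N=1 Z=0
after  3: R0=0x53 R1=0xa1 R2=0x30 R3=0x4c R4=0x8b R5=0xd8  N=0 Z=0
after  4: R0=0x53 R1=0x50 R2=0x30 R3=0x4c R4=0x8b R5=0xd8  N=0 Z=0
after  5: R0=0x53 R1=0x50 R2=0x30 R3=0x4c R4=0x8b R5=0xdb  N=1 Z=0
after  6: R0=0x53 R1=0x50 R2=0x10 R3=0x4c R4=0x8b R5=0xdb  N=0 Z=0
-- IRQ taken; context saved, return-PC = 7 --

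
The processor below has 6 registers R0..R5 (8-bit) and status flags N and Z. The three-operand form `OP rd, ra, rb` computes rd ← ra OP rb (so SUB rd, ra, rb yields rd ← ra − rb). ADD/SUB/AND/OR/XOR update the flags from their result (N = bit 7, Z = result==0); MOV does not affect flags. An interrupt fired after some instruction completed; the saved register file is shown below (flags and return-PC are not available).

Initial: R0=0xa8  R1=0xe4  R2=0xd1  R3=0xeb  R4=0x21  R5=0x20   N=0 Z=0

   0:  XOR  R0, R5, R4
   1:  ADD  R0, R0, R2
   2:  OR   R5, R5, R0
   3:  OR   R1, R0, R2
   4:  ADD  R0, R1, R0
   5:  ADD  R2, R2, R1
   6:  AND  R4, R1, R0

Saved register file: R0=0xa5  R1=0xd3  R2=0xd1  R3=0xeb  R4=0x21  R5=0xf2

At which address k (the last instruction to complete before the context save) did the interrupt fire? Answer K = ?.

K = 4

after  0: R0=0x01 R1=0xe4 R2=0xd1 R3=0xeb R4=0x21 R5=0x20  N=0 Z=0
after  1: R0=0xd2 R1=0xe4 R2=0xd1 R3=0xeb R4=0x21 R5=0x20  N=1 Z=0
after  2: R0=0xd2 R1=0xe4 R2=0xd1 R3=0xeb R4=0x21 R5=0xf2  N=1 Z=0
after  3: R0=0xd2 R1=0xd3 R2=0xd1 R3=0xeb R4=0x21 R5=0xf2  N=1 Z=0
after  4: R0=0xa5 R1=0xd3 R2=0xd1 R3=0xeb R4=0x21 R5=0xf2  N=1 Z=0
-- IRQ taken; context saved, return-PC = 5 --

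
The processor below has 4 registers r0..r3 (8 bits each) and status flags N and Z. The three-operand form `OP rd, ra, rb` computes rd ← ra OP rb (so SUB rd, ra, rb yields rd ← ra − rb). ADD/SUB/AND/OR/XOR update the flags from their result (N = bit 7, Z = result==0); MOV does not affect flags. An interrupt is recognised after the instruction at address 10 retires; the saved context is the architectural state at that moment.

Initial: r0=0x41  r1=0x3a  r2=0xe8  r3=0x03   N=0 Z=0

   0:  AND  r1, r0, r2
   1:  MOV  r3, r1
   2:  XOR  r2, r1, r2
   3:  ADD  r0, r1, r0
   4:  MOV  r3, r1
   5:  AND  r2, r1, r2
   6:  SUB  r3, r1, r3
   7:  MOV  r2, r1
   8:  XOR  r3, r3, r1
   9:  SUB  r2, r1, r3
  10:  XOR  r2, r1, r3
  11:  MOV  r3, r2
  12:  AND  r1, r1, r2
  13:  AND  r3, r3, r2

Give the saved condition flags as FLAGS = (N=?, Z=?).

after  0: r0=0x41 r1=0x40 r2=0xe8 r3=0x03  N=0 Z=0
after  1: r0=0x41 r1=0x40 r2=0xe8 r3=0x40  N=0 Z=0
after  2: r0=0x41 r1=0x40 r2=0xa8 r3=0x40  N=1 Z=0
after  3: r0=0x81 r1=0x40 r2=0xa8 r3=0x40  N=1 Z=0
after  4: r0=0x81 r1=0x40 r2=0xa8 r3=0x40  N=1 Z=0
after  5: r0=0x81 r1=0x40 r2=0x00 r3=0x40  N=0 Z=1
after  6: r0=0x81 r1=0x40 r2=0x00 r3=0x00  N=0 Z=1
after  7: r0=0x81 r1=0x40 r2=0x40 r3=0x00  N=0 Z=1
after  8: r0=0x81 r1=0x40 r2=0x40 r3=0x40  N=0 Z=0
after  9: r0=0x81 r1=0x40 r2=0x00 r3=0x40  N=0 Z=1
after 10: r0=0x81 r1=0x40 r2=0x00 r3=0x40  N=0 Z=1
-- IRQ taken; context saved, return-PC = 11 --

FLAGS = (N=0, Z=1)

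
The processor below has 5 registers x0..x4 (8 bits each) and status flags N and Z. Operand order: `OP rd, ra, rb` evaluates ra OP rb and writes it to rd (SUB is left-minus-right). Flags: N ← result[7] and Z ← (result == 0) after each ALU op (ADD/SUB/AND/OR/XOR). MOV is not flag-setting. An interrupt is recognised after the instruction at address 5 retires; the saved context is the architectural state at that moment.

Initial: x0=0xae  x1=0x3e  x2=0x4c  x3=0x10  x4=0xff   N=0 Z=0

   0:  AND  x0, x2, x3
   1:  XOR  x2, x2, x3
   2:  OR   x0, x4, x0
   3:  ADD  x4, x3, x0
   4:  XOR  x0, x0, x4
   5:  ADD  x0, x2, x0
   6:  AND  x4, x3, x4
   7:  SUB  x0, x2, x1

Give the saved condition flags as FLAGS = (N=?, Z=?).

after  0: x0=0x00 x1=0x3e x2=0x4c x3=0x10 x4=0xff  N=0 Z=1
after  1: x0=0x00 x1=0x3e x2=0x5c x3=0x10 x4=0xff  N=0 Z=0
after  2: x0=0xff x1=0x3e x2=0x5c x3=0x10 x4=0xff  N=1 Z=0
after  3: x0=0xff x1=0x3e x2=0x5c x3=0x10 x4=0x0f  N=0 Z=0
after  4: x0=0xf0 x1=0x3e x2=0x5c x3=0x10 x4=0x0f  N=1 Z=0
after  5: x0=0x4c x1=0x3e x2=0x5c x3=0x10 x4=0x0f  N=0 Z=0
-- IRQ taken; context saved, return-PC = 6 --

FLAGS = (N=0, Z=0)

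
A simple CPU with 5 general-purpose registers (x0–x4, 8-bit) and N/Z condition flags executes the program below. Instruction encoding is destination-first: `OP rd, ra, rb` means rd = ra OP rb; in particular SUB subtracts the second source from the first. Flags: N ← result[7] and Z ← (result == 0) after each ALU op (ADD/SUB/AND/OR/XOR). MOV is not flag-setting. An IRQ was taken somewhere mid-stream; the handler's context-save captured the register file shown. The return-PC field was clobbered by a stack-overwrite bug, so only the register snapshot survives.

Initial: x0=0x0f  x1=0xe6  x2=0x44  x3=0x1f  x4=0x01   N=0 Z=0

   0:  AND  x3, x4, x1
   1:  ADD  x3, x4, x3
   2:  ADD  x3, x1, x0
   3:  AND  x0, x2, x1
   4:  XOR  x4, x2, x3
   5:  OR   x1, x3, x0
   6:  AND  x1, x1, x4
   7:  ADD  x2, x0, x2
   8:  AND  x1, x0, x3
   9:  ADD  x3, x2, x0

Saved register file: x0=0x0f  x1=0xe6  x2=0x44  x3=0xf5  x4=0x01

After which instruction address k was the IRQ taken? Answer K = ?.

K = 2

after  0: x0=0x0f x1=0xe6 x2=0x44 x3=0x00 x4=0x01  N=0 Z=1
after  1: x0=0x0f x1=0xe6 x2=0x44 x3=0x01 x4=0x01  N=0 Z=0
after  2: x0=0x0f x1=0xe6 x2=0x44 x3=0xf5 x4=0x01  N=1 Z=0
-- IRQ taken; context saved, return-PC = 3 --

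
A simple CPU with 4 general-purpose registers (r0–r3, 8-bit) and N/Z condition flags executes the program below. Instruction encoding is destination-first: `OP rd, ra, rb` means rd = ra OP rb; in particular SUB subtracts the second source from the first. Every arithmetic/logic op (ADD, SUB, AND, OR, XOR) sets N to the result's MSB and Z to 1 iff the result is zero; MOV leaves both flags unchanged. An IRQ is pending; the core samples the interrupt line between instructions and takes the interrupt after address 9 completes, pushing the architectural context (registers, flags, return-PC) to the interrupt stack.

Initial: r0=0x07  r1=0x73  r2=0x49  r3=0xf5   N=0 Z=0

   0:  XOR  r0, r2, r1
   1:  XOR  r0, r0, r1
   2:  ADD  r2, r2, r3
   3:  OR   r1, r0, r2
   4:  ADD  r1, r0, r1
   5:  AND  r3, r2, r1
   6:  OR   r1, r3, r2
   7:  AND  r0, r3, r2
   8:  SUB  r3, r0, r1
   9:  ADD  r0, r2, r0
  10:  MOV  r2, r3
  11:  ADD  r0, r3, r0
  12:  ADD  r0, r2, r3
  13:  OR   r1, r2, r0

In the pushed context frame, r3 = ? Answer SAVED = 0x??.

after  0: r0=0x3a r1=0x73 r2=0x49 r3=0xf5  N=0 Z=0
after  1: r0=0x49 r1=0x73 r2=0x49 r3=0xf5  N=0 Z=0
after  2: r0=0x49 r1=0x73 r2=0x3e r3=0xf5  N=0 Z=0
after  3: r0=0x49 r1=0x7f r2=0x3e r3=0xf5  N=0 Z=0
after  4: r0=0x49 r1=0xc8 r2=0x3e r3=0xf5  N=1 Z=0
after  5: r0=0x49 r1=0xc8 r2=0x3e r3=0x08  N=0 Z=0
after  6: r0=0x49 r1=0x3e r2=0x3e r3=0x08  N=0 Z=0
after  7: r0=0x08 r1=0x3e r2=0x3e r3=0x08  N=0 Z=0
after  8: r0=0x08 r1=0x3e r2=0x3e r3=0xca  N=1 Z=0
after  9: r0=0x46 r1=0x3e r2=0x3e r3=0xca  N=0 Z=0
-- IRQ taken; context saved, return-PC = 10 --

SAVED = 0xca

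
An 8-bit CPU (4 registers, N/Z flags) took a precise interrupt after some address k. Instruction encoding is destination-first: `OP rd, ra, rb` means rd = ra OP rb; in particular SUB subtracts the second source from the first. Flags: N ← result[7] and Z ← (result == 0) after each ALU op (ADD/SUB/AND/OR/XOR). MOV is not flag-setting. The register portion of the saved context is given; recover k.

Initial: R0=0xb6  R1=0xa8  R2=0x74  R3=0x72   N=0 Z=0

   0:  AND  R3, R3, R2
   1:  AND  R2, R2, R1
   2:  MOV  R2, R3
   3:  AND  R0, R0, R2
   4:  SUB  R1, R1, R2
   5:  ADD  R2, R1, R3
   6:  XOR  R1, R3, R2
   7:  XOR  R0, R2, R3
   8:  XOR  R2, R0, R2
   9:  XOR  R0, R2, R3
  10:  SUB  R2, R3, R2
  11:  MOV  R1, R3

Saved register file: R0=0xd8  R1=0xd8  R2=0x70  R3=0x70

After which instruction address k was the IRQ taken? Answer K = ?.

after  0: R0=0xb6 R1=0xa8 R2=0x74 R3=0x70  N=0 Z=0
after  1: R0=0xb6 R1=0xa8 R2=0x20 R3=0x70  N=0 Z=0
after  2: R0=0xb6 R1=0xa8 R2=0x70 R3=0x70  N=0 Z=0
after  3: R0=0x30 R1=0xa8 R2=0x70 R3=0x70  N=0 Z=0
after  4: R0=0x30 R1=0x38 R2=0x70 R3=0x70  N=0 Z=0
after  5: R0=0x30 R1=0x38 R2=0xa8 R3=0x70  N=1 Z=0
after  6: R0=0x30 R1=0xd8 R2=0xa8 R3=0x70  N=1 Z=0
after  7: R0=0xd8 R1=0xd8 R2=0xa8 R3=0x70  N=1 Z=0
after  8: R0=0xd8 R1=0xd8 R2=0x70 R3=0x70  N=0 Z=0
-- IRQ taken; context saved, return-PC = 9 --

K = 8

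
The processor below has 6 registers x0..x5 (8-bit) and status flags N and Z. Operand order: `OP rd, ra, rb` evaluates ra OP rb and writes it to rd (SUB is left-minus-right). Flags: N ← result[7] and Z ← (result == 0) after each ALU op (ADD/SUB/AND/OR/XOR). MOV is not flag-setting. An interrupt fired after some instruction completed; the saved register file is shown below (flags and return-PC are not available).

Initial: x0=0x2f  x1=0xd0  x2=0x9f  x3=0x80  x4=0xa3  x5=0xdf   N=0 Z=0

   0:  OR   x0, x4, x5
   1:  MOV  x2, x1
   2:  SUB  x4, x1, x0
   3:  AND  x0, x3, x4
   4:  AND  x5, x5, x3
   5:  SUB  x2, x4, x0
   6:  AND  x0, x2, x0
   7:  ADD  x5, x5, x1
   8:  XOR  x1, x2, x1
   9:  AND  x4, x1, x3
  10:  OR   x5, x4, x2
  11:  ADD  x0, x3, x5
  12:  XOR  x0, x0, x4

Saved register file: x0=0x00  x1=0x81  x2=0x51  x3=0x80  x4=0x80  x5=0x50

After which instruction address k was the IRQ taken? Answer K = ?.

after  0: x0=0xff x1=0xd0 x2=0x9f x3=0x80 x4=0xa3 x5=0xdf  N=1 Z=0
after  1: x0=0xff x1=0xd0 x2=0xd0 x3=0x80 x4=0xa3 x5=0xdf  N=1 Z=0
after  2: x0=0xff x1=0xd0 x2=0xd0 x3=0x80 x4=0xd1 x5=0xdf  N=1 Z=0
after  3: x0=0x80 x1=0xd0 x2=0xd0 x3=0x80 x4=0xd1 x5=0xdf  N=1 Z=0
after  4: x0=0x80 x1=0xd0 x2=0xd0 x3=0x80 x4=0xd1 x5=0x80  N=1 Z=0
after  5: x0=0x80 x1=0xd0 x2=0x51 x3=0x80 x4=0xd1 x5=0x80  N=0 Z=0
after  6: x0=0x00 x1=0xd0 x2=0x51 x3=0x80 x4=0xd1 x5=0x80  N=0 Z=1
after  7: x0=0x00 x1=0xd0 x2=0x51 x3=0x80 x4=0xd1 x5=0x50  N=0 Z=0
after  8: x0=0x00 x1=0x81 x2=0x51 x3=0x80 x4=0xd1 x5=0x50  N=1 Z=0
after  9: x0=0x00 x1=0x81 x2=0x51 x3=0x80 x4=0x80 x5=0x50  N=1 Z=0
-- IRQ taken; context saved, return-PC = 10 --

K = 9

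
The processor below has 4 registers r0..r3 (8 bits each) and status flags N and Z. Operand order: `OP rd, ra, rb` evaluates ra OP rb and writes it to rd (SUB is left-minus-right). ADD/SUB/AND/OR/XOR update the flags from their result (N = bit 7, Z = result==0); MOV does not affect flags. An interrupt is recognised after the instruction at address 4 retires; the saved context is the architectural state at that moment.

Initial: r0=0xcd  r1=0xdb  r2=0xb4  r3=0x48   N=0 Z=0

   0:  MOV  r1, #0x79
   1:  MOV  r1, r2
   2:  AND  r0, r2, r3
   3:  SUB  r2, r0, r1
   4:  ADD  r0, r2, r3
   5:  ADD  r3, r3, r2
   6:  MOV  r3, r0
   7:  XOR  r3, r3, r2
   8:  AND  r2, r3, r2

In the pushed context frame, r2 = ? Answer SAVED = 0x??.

SAVED = 0x4c

after  0: r0=0xcd r1=0x79 r2=0xb4 r3=0x48  N=0 Z=0
after  1: r0=0xcd r1=0xb4 r2=0xb4 r3=0x48  N=0 Z=0
after  2: r0=0x00 r1=0xb4 r2=0xb4 r3=0x48  N=0 Z=1
after  3: r0=0x00 r1=0xb4 r2=0x4c r3=0x48  N=0 Z=0
after  4: r0=0x94 r1=0xb4 r2=0x4c r3=0x48  N=1 Z=0
-- IRQ taken; context saved, return-PC = 5 --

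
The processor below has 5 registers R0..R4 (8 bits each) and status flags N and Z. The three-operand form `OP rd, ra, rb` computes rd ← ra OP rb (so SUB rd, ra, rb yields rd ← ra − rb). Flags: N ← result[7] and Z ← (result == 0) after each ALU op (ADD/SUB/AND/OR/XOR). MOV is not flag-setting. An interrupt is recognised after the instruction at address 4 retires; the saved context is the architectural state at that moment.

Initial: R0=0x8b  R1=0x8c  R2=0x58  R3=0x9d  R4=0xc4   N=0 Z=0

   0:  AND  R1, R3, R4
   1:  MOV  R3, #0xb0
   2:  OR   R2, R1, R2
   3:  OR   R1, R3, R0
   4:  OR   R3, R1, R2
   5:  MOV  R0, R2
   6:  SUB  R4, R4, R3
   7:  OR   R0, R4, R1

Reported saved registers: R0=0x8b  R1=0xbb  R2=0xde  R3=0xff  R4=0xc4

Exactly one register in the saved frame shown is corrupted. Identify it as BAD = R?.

BAD = R2

after  0: R0=0x8b R1=0x84 R2=0x58 R3=0x9d R4=0xc4  N=1 Z=0
after  1: R0=0x8b R1=0x84 R2=0x58 R3=0xb0 R4=0xc4  N=1 Z=0
after  2: R0=0x8b R1=0x84 R2=0xdc R3=0xb0 R4=0xc4  N=1 Z=0
after  3: R0=0x8b R1=0xbb R2=0xdc R3=0xb0 R4=0xc4  N=1 Z=0
after  4: R0=0x8b R1=0xbb R2=0xdc R3=0xff R4=0xc4  N=1 Z=0
-- IRQ taken; context saved, return-PC = 5 --
mismatch: R2: reported 0xde vs actual 0xdc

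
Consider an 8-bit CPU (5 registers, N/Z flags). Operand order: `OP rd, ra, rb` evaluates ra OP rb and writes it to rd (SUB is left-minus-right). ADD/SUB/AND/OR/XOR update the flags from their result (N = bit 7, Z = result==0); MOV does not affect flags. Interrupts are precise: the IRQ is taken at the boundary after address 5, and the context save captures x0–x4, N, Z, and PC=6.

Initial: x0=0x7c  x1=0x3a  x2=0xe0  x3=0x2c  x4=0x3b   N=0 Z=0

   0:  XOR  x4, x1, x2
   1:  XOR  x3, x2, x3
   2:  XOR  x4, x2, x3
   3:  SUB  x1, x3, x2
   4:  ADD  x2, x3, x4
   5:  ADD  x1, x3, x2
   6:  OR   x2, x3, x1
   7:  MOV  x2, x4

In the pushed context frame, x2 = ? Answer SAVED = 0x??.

after  0: x0=0x7c x1=0x3a x2=0xe0 x3=0x2c x4=0xda  N=1 Z=0
after  1: x0=0x7c x1=0x3a x2=0xe0 x3=0xcc x4=0xda  N=1 Z=0
after  2: x0=0x7c x1=0x3a x2=0xe0 x3=0xcc x4=0x2c  N=0 Z=0
after  3: x0=0x7c x1=0xec x2=0xe0 x3=0xcc x4=0x2c  N=1 Z=0
after  4: x0=0x7c x1=0xec x2=0xf8 x3=0xcc x4=0x2c  N=1 Z=0
after  5: x0=0x7c x1=0xc4 x2=0xf8 x3=0xcc x4=0x2c  N=1 Z=0
-- IRQ taken; context saved, return-PC = 6 --

SAVED = 0xf8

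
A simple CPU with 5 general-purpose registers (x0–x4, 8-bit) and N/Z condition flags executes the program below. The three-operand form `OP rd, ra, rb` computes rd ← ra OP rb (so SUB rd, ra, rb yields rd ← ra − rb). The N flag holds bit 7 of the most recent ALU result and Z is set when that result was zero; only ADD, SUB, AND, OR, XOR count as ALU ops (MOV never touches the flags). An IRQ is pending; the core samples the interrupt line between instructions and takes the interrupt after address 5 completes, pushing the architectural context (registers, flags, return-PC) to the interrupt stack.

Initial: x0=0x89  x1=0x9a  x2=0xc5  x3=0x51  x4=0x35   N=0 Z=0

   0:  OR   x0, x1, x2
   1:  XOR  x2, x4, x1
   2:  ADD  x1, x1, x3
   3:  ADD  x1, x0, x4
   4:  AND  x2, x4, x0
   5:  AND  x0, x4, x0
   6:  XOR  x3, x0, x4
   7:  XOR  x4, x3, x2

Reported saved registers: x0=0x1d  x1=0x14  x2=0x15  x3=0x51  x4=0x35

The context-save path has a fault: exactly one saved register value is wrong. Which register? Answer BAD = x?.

BAD = x0

after  0: x0=0xdf x1=0x9a x2=0xc5 x3=0x51 x4=0x35  N=1 Z=0
after  1: x0=0xdf x1=0x9a x2=0xaf x3=0x51 x4=0x35  N=1 Z=0
after  2: x0=0xdf x1=0xeb x2=0xaf x3=0x51 x4=0x35  N=1 Z=0
after  3: x0=0xdf x1=0x14 x2=0xaf x3=0x51 x4=0x35  N=0 Z=0
after  4: x0=0xdf x1=0x14 x2=0x15 x3=0x51 x4=0x35  N=0 Z=0
after  5: x0=0x15 x1=0x14 x2=0x15 x3=0x51 x4=0x35  N=0 Z=0
-- IRQ taken; context saved, return-PC = 6 --
mismatch: x0: reported 0x1d vs actual 0x15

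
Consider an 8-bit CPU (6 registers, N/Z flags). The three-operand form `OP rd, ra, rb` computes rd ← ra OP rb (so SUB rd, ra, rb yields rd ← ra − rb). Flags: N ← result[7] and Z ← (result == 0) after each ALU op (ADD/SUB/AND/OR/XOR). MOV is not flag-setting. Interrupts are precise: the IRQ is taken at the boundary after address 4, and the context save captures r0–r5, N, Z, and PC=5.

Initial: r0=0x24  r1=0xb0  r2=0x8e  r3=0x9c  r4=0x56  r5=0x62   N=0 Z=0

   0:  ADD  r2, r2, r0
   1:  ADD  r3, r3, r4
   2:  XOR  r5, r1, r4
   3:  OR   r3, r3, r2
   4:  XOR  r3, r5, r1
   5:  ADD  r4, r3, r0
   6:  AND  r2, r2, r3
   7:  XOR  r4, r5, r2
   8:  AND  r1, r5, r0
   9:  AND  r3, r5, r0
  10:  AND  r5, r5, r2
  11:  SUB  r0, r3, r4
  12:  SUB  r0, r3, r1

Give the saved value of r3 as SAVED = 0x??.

after  0: r0=0x24 r1=0xb0 r2=0xb2 r3=0x9c r4=0x56 r5=0x62  N=1 Z=0
after  1: r0=0x24 r1=0xb0 r2=0xb2 r3=0xf2 r4=0x56 r5=0x62  N=1 Z=0
after  2: r0=0x24 r1=0xb0 r2=0xb2 r3=0xf2 r4=0x56 r5=0xe6  N=1 Z=0
after  3: r0=0x24 r1=0xb0 r2=0xb2 r3=0xf2 r4=0x56 r5=0xe6  N=1 Z=0
after  4: r0=0x24 r1=0xb0 r2=0xb2 r3=0x56 r4=0x56 r5=0xe6  N=0 Z=0
-- IRQ taken; context saved, return-PC = 5 --

SAVED = 0x56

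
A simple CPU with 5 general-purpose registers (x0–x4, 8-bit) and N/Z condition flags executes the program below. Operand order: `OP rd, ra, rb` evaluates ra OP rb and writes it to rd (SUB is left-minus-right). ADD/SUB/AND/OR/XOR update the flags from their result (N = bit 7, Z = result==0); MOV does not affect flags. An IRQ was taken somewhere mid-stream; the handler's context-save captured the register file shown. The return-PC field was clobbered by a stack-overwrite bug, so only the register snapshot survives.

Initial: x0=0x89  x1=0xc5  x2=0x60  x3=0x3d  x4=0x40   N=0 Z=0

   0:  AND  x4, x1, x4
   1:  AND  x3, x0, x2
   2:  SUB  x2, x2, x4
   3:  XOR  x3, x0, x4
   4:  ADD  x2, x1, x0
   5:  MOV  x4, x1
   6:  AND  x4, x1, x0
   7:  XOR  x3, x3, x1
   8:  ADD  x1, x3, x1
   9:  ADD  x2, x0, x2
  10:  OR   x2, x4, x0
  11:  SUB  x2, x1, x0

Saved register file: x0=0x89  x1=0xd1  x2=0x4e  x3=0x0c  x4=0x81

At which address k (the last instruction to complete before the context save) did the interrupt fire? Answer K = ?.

after  0: x0=0x89 x1=0xc5 x2=0x60 x3=0x3d x4=0x40  N=0 Z=0
after  1: x0=0x89 x1=0xc5 x2=0x60 x3=0x00 x4=0x40  N=0 Z=1
after  2: x0=0x89 x1=0xc5 x2=0x20 x3=0x00 x4=0x40  N=0 Z=0
after  3: x0=0x89 x1=0xc5 x2=0x20 x3=0xc9 x4=0x40  N=1 Z=0
after  4: x0=0x89 x1=0xc5 x2=0x4e x3=0xc9 x4=0x40  N=0 Z=0
after  5: x0=0x89 x1=0xc5 x2=0x4e x3=0xc9 x4=0xc5  N=0 Z=0
after  6: x0=0x89 x1=0xc5 x2=0x4e x3=0xc9 x4=0x81  N=1 Z=0
after  7: x0=0x89 x1=0xc5 x2=0x4e x3=0x0c x4=0x81  N=0 Z=0
after  8: x0=0x89 x1=0xd1 x2=0x4e x3=0x0c x4=0x81  N=1 Z=0
-- IRQ taken; context saved, return-PC = 9 --

K = 8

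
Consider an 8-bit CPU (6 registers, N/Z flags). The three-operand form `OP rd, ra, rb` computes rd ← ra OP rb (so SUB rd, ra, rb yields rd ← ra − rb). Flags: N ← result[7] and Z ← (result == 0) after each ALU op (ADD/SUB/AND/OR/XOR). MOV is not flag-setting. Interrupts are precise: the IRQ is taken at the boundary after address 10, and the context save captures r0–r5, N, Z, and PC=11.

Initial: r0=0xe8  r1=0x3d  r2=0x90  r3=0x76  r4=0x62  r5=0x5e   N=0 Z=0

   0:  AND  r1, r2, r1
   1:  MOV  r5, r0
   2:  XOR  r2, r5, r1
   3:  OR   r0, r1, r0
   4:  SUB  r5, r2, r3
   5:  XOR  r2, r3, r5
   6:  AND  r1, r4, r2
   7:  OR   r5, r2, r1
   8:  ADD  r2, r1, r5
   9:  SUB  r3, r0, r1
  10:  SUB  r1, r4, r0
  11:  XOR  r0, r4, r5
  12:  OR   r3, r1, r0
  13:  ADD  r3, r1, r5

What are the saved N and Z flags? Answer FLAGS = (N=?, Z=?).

after  0: r0=0xe8 r1=0x10 r2=0x90 r3=0x76 r4=0x62 r5=0x5e  N=0 Z=0
after  1: r0=0xe8 r1=0x10 r2=0x90 r3=0x76 r4=0x62 r5=0xe8  N=0 Z=0
after  2: r0=0xe8 r1=0x10 r2=0xf8 r3=0x76 r4=0x62 r5=0xe8  N=1 Z=0
after  3: r0=0xf8 r1=0x10 r2=0xf8 r3=0x76 r4=0x62 r5=0xe8  N=1 Z=0
after  4: r0=0xf8 r1=0x10 r2=0xf8 r3=0x76 r4=0x62 r5=0x82  N=1 Z=0
after  5: r0=0xf8 r1=0x10 r2=0xf4 r3=0x76 r4=0x62 r5=0x82  N=1 Z=0
after  6: r0=0xf8 r1=0x60 r2=0xf4 r3=0x76 r4=0x62 r5=0x82  N=0 Z=0
after  7: r0=0xf8 r1=0x60 r2=0xf4 r3=0x76 r4=0x62 r5=0xf4  N=1 Z=0
after  8: r0=0xf8 r1=0x60 r2=0x54 r3=0x76 r4=0x62 r5=0xf4  N=0 Z=0
after  9: r0=0xf8 r1=0x60 r2=0x54 r3=0x98 r4=0x62 r5=0xf4  N=1 Z=0
after 10: r0=0xf8 r1=0x6a r2=0x54 r3=0x98 r4=0x62 r5=0xf4  N=0 Z=0
-- IRQ taken; context saved, return-PC = 11 --

FLAGS = (N=0, Z=0)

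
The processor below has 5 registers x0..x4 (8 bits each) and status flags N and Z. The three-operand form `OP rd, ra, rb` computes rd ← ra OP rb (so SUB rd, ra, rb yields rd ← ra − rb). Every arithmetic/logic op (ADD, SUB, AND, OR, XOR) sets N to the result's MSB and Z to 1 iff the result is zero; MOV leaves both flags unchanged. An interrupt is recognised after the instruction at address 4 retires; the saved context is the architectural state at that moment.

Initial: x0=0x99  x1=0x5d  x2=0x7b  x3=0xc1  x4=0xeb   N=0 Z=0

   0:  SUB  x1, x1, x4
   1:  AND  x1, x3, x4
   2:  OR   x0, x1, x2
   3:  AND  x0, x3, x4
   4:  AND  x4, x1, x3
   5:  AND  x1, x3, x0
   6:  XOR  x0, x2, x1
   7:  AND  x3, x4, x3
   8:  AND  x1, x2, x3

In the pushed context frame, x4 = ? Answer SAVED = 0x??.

SAVED = 0xc1

after  0: x0=0x99 x1=0x72 x2=0x7b x3=0xc1 x4=0xeb  N=0 Z=0
after  1: x0=0x99 x1=0xc1 x2=0x7b x3=0xc1 x4=0xeb  N=1 Z=0
after  2: x0=0xfb x1=0xc1 x2=0x7b x3=0xc1 x4=0xeb  N=1 Z=0
after  3: x0=0xc1 x1=0xc1 x2=0x7b x3=0xc1 x4=0xeb  N=1 Z=0
after  4: x0=0xc1 x1=0xc1 x2=0x7b x3=0xc1 x4=0xc1  N=1 Z=0
-- IRQ taken; context saved, return-PC = 5 --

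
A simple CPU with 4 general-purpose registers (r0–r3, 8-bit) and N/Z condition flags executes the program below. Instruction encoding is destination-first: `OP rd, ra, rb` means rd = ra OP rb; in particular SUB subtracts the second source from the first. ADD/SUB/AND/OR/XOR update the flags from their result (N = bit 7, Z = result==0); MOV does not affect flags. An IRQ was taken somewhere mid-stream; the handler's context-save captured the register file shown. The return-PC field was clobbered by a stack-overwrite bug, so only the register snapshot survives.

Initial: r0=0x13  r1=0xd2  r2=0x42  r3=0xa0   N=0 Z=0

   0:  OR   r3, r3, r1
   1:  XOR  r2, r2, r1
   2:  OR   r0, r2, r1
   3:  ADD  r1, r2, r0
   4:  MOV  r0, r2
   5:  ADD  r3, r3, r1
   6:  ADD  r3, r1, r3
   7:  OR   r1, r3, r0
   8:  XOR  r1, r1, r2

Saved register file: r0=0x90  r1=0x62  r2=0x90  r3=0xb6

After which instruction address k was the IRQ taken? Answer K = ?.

K = 6

after  0: r0=0x13 r1=0xd2 r2=0x42 r3=0xf2  N=1 Z=0
after  1: r0=0x13 r1=0xd2 r2=0x90 r3=0xf2  N=1 Z=0
after  2: r0=0xd2 r1=0xd2 r2=0x90 r3=0xf2  N=1 Z=0
after  3: r0=0xd2 r1=0x62 r2=0x90 r3=0xf2  N=0 Z=0
after  4: r0=0x90 r1=0x62 r2=0x90 r3=0xf2  N=0 Z=0
after  5: r0=0x90 r1=0x62 r2=0x90 r3=0x54  N=0 Z=0
after  6: r0=0x90 r1=0x62 r2=0x90 r3=0xb6  N=1 Z=0
-- IRQ taken; context saved, return-PC = 7 --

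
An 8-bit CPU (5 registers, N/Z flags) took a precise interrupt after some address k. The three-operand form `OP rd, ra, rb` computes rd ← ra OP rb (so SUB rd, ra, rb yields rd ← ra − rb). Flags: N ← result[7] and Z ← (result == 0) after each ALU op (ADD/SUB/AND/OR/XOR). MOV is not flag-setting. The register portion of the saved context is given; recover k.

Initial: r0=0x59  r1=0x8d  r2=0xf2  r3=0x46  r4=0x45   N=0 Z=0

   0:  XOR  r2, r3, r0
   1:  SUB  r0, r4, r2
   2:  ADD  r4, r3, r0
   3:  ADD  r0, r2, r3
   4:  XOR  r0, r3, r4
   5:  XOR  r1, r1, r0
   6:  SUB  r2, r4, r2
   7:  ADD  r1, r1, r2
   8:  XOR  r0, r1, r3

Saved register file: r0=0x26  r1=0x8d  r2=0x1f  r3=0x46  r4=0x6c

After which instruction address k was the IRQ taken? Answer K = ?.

K = 2

after  0: r0=0x59 r1=0x8d r2=0x1f r3=0x46 r4=0x45  N=0 Z=0
after  1: r0=0x26 r1=0x8d r2=0x1f r3=0x46 r4=0x45  N=0 Z=0
after  2: r0=0x26 r1=0x8d r2=0x1f r3=0x46 r4=0x6c  N=0 Z=0
-- IRQ taken; context saved, return-PC = 3 --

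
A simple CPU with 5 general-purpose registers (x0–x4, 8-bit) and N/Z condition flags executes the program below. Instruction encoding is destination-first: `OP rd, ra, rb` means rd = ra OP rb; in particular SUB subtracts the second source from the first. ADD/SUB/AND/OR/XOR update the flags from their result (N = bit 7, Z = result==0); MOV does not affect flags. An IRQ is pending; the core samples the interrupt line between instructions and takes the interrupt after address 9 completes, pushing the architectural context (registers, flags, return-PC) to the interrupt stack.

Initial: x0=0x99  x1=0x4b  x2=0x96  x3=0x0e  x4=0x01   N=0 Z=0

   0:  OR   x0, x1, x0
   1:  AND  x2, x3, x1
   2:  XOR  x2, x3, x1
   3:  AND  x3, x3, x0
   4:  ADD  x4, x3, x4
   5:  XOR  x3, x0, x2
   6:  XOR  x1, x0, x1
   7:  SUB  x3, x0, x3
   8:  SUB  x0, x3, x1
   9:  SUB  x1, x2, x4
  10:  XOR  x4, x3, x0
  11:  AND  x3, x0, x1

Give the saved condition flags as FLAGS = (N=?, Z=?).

FLAGS = (N=0, Z=0)

after  0: x0=0xdb x1=0x4b x2=0x96 x3=0x0e x4=0x01  N=1 Z=0
after  1: x0=0xdb x1=0x4b x2=0x0a x3=0x0e x4=0x01  N=0 Z=0
after  2: x0=0xdb x1=0x4b x2=0x45 x3=0x0e x4=0x01  N=0 Z=0
after  3: x0=0xdb x1=0x4b x2=0x45 x3=0x0a x4=0x01  N=0 Z=0
after  4: x0=0xdb x1=0x4b x2=0x45 x3=0x0a x4=0x0b  N=0 Z=0
after  5: x0=0xdb x1=0x4b x2=0x45 x3=0x9e x4=0x0b  N=1 Z=0
after  6: x0=0xdb x1=0x90 x2=0x45 x3=0x9e x4=0x0b  N=1 Z=0
after  7: x0=0xdb x1=0x90 x2=0x45 x3=0x3d x4=0x0b  N=0 Z=0
after  8: x0=0xad x1=0x90 x2=0x45 x3=0x3d x4=0x0b  N=1 Z=0
after  9: x0=0xad x1=0x3a x2=0x45 x3=0x3d x4=0x0b  N=0 Z=0
-- IRQ taken; context saved, return-PC = 10 --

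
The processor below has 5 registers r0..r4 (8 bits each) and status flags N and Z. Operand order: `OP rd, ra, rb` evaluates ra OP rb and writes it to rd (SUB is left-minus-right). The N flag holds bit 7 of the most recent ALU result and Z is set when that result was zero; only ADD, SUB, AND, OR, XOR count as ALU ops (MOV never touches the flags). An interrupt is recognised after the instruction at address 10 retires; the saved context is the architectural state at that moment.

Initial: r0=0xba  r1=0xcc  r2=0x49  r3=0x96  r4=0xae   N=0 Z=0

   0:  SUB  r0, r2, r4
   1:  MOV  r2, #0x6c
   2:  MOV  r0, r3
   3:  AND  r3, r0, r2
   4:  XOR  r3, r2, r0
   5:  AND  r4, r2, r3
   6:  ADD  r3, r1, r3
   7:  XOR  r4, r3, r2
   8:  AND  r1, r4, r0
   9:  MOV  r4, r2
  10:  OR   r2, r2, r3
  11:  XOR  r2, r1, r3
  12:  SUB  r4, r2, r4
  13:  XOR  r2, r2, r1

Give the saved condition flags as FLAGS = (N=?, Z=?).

FLAGS = (N=1, Z=0)

after  0: r0=0x9b r1=0xcc r2=0x49 r3=0x96 r4=0xae  N=1 Z=0
after  1: r0=0x9b r1=0xcc r2=0x6c r3=0x96 r4=0xae  N=1 Z=0
after  2: r0=0x96 r1=0xcc r2=0x6c r3=0x96 r4=0xae  N=1 Z=0
after  3: r0=0x96 r1=0xcc r2=0x6c r3=0x04 r4=0xae  N=0 Z=0
after  4: r0=0x96 r1=0xcc r2=0x6c r3=0xfa r4=0xae  N=1 Z=0
after  5: r0=0x96 r1=0xcc r2=0x6c r3=0xfa r4=0x68  N=0 Z=0
after  6: r0=0x96 r1=0xcc r2=0x6c r3=0xc6 r4=0x68  N=1 Z=0
after  7: r0=0x96 r1=0xcc r2=0x6c r3=0xc6 r4=0xaa  N=1 Z=0
after  8: r0=0x96 r1=0x82 r2=0x6c r3=0xc6 r4=0xaa  N=1 Z=0
after  9: r0=0x96 r1=0x82 r2=0x6c r3=0xc6 r4=0x6c  N=1 Z=0
after 10: r0=0x96 r1=0x82 r2=0xee r3=0xc6 r4=0x6c  N=1 Z=0
-- IRQ taken; context saved, return-PC = 11 --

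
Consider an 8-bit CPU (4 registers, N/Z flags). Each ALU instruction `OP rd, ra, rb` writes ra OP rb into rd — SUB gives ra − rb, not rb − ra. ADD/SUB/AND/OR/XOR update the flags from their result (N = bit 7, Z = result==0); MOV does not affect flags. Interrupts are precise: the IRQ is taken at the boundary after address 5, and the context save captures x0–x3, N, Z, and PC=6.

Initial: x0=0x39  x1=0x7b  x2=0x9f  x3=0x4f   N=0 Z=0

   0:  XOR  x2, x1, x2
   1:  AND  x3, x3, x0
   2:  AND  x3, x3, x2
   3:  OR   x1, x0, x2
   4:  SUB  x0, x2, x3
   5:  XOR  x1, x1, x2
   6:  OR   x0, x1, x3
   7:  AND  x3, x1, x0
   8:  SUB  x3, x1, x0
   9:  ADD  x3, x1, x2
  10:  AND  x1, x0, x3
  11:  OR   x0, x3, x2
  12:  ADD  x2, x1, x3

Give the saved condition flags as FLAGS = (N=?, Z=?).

FLAGS = (N=0, Z=0)

after  0: x0=0x39 x1=0x7b x2=0xe4 x3=0x4f  N=1 Z=0
after  1: x0=0x39 x1=0x7b x2=0xe4 x3=0x09  N=0 Z=0
after  2: x0=0x39 x1=0x7b x2=0xe4 x3=0x00  N=0 Z=1
after  3: x0=0x39 x1=0xfd x2=0xe4 x3=0x00  N=1 Z=0
after  4: x0=0xe4 x1=0xfd x2=0xe4 x3=0x00  N=1 Z=0
after  5: x0=0xe4 x1=0x19 x2=0xe4 x3=0x00  N=0 Z=0
-- IRQ taken; context saved, return-PC = 6 --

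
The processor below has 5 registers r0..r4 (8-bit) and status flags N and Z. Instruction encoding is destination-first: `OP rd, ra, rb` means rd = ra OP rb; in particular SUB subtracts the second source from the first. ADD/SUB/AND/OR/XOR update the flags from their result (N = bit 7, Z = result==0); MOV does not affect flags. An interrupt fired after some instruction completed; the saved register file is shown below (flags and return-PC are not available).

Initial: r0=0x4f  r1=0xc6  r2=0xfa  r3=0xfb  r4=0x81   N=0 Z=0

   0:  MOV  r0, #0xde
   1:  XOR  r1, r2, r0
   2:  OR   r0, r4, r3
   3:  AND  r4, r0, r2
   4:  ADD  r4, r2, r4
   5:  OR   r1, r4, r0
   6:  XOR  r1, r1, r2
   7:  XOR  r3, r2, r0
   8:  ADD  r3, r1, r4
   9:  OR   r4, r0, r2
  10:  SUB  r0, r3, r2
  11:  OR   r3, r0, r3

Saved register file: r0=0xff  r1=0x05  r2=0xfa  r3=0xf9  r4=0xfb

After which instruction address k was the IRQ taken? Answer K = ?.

K = 10

after  0: r0=0xde r1=0xc6 r2=0xfa r3=0xfb r4=0x81  N=0 Z=0
after  1: r0=0xde r1=0x24 r2=0xfa r3=0xfb r4=0x81  N=0 Z=0
after  2: r0=0xfb r1=0x24 r2=0xfa r3=0xfb r4=0x81  N=1 Z=0
after  3: r0=0xfb r1=0x24 r2=0xfa r3=0xfb r4=0xfa  N=1 Z=0
after  4: r0=0xfb r1=0x24 r2=0xfa r3=0xfb r4=0xf4  N=1 Z=0
after  5: r0=0xfb r1=0xff r2=0xfa r3=0xfb r4=0xf4  N=1 Z=0
after  6: r0=0xfb r1=0x05 r2=0xfa r3=0xfb r4=0xf4  N=0 Z=0
after  7: r0=0xfb r1=0x05 r2=0xfa r3=0x01 r4=0xf4  N=0 Z=0
after  8: r0=0xfb r1=0x05 r2=0xfa r3=0xf9 r4=0xf4  N=1 Z=0
after  9: r0=0xfb r1=0x05 r2=0xfa r3=0xf9 r4=0xfb  N=1 Z=0
after 10: r0=0xff r1=0x05 r2=0xfa r3=0xf9 r4=0xfb  N=1 Z=0
-- IRQ taken; context saved, return-PC = 11 --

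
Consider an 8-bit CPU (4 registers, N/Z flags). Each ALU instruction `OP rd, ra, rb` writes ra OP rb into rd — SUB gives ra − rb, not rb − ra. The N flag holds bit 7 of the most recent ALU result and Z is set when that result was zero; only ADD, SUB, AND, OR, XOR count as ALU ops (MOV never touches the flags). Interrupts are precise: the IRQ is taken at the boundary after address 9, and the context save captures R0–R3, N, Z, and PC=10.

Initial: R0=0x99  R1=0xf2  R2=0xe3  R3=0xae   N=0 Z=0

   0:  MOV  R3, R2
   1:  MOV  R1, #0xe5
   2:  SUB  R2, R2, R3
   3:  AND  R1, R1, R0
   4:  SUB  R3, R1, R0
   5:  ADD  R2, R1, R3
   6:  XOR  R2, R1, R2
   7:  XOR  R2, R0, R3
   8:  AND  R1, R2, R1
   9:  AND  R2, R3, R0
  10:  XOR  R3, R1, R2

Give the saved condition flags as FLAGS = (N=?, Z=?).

after  0: R0=0x99 R1=0xf2 R2=0xe3 R3=0xe3  N=0 Z=0
after  1: R0=0x99 R1=0xe5 R2=0xe3 R3=0xe3  N=0 Z=0
after  2: R0=0x99 R1=0xe5 R2=0x00 R3=0xe3  N=0 Z=1
after  3: R0=0x99 R1=0x81 R2=0x00 R3=0xe3  N=1 Z=0
after  4: R0=0x99 R1=0x81 R2=0x00 R3=0xe8  N=1 Z=0
after  5: R0=0x99 R1=0x81 R2=0x69 R3=0xe8  N=0 Z=0
after  6: R0=0x99 R1=0x81 R2=0xe8 R3=0xe8  N=1 Z=0
after  7: R0=0x99 R1=0x81 R2=0x71 R3=0xe8  N=0 Z=0
after  8: R0=0x99 R1=0x01 R2=0x71 R3=0xe8  N=0 Z=0
after  9: R0=0x99 R1=0x01 R2=0x88 R3=0xe8  N=1 Z=0
-- IRQ taken; context saved, return-PC = 10 --

FLAGS = (N=1, Z=0)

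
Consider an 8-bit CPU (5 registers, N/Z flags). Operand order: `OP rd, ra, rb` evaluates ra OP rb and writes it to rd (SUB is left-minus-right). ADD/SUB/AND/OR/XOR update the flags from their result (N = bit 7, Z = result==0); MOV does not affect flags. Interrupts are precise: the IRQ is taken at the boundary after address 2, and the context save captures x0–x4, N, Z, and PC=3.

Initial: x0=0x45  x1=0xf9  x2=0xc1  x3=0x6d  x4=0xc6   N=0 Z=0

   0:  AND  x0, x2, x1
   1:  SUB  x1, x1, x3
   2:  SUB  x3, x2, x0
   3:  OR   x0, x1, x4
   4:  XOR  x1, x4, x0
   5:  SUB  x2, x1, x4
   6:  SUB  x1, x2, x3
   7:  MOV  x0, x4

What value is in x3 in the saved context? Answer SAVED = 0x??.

after  0: x0=0xc1 x1=0xf9 x2=0xc1 x3=0x6d x4=0xc6  N=1 Z=0
after  1: x0=0xc1 x1=0x8c x2=0xc1 x3=0x6d x4=0xc6  N=1 Z=0
after  2: x0=0xc1 x1=0x8c x2=0xc1 x3=0x00 x4=0xc6  N=0 Z=1
-- IRQ taken; context saved, return-PC = 3 --

SAVED = 0x00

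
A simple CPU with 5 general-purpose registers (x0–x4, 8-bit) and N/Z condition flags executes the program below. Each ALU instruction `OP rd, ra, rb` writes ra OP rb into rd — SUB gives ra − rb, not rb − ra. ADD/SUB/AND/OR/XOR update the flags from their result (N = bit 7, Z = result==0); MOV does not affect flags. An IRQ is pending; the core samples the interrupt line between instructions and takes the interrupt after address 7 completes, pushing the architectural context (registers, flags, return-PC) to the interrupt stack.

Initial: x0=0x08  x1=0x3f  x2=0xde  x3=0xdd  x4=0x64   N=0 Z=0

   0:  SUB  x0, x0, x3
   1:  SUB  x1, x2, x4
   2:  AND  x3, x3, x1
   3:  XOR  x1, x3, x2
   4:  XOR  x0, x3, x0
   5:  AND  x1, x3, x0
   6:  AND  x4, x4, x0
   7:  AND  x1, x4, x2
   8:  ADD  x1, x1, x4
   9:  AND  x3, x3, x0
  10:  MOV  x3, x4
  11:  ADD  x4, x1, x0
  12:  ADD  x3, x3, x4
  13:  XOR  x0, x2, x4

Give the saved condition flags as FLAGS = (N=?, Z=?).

after  0: x0=0x2b x1=0x3f x2=0xde x3=0xdd x4=0x64  N=0 Z=0
after  1: x0=0x2b x1=0x7a x2=0xde x3=0xdd x4=0x64  N=0 Z=0
after  2: x0=0x2b x1=0x7a x2=0xde x3=0x58 x4=0x64  N=0 Z=0
after  3: x0=0x2b x1=0x86 x2=0xde x3=0x58 x4=0x64  N=1 Z=0
after  4: x0=0x73 x1=0x86 x2=0xde x3=0x58 x4=0x64  N=0 Z=0
after  5: x0=0x73 x1=0x50 x2=0xde x3=0x58 x4=0x64  N=0 Z=0
after  6: x0=0x73 x1=0x50 x2=0xde x3=0x58 x4=0x60  N=0 Z=0
after  7: x0=0x73 x1=0x40 x2=0xde x3=0x58 x4=0x60  N=0 Z=0
-- IRQ taken; context saved, return-PC = 8 --

FLAGS = (N=0, Z=0)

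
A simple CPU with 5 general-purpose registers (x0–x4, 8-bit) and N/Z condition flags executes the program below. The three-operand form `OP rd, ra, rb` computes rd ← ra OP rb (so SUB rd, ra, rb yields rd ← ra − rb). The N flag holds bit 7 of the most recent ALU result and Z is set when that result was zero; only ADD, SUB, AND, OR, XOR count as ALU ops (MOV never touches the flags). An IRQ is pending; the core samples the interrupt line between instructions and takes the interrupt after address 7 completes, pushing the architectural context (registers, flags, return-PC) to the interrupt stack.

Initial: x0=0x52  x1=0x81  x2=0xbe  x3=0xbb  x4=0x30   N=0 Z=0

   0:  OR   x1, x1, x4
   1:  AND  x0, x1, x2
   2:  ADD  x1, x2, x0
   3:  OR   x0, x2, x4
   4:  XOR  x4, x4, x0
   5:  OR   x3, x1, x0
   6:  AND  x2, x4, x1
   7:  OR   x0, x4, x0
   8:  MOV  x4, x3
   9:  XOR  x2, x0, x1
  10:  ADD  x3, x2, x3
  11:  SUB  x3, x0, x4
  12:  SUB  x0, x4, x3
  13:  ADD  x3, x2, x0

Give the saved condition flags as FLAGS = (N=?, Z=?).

after  0: x0=0x52 x1=0xb1 x2=0xbe x3=0xbb x4=0x30  N=1 Z=0
after  1: x0=0xb0 x1=0xb1 x2=0xbe x3=0xbb x4=0x30  N=1 Z=0
after  2: x0=0xb0 x1=0x6e x2=0xbe x3=0xbb x4=0x30  N=0 Z=0
after  3: x0=0xbe x1=0x6e x2=0xbe x3=0xbb x4=0x30  N=1 Z=0
after  4: x0=0xbe x1=0x6e x2=0xbe x3=0xbb x4=0x8e  N=1 Z=0
after  5: x0=0xbe x1=0x6e x2=0xbe x3=0xfe x4=0x8e  N=1 Z=0
after  6: x0=0xbe x1=0x6e x2=0x0e x3=0xfe x4=0x8e  N=0 Z=0
after  7: x0=0xbe x1=0x6e x2=0x0e x3=0xfe x4=0x8e  N=1 Z=0
-- IRQ taken; context saved, return-PC = 8 --

FLAGS = (N=1, Z=0)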